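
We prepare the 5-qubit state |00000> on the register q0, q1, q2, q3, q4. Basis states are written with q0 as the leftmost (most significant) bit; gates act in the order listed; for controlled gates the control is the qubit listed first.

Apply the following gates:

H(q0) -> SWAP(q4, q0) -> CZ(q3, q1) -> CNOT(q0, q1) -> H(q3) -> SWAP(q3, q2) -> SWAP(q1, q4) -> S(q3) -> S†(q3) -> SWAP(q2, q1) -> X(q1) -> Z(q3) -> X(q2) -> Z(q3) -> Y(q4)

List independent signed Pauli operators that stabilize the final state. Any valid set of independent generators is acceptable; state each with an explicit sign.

The final state is stabilized by the group generated by +IXIII, +IIXII, +ZIIII, +IIIZI, -IIIIZ; other independent generating sets are equally valid. Key observation: steps 8-9 multiply out to the identity, so the circuit reduces to the remaining gates.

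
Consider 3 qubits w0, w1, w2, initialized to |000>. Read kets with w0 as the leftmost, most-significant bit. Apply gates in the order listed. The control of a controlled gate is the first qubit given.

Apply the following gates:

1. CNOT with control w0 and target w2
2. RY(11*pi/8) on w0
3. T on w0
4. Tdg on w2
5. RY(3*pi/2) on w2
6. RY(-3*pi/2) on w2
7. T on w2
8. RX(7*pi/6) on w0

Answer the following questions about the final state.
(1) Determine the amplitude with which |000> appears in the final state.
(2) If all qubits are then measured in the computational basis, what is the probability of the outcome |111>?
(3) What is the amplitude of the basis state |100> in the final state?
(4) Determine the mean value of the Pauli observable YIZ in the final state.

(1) |000> carries amplitude -sqrt(2)*cos(5*pi/16)/4 + sqrt(6)*cos(5*pi/16)/4 - sqrt(6)*I*exp(I*pi/4)*sin(5*pi/16)/4 - sqrt(2)*I*exp(I*pi/4)*sin(5*pi/16)/4 in the final state. Key observation: gates 4-7 undo each other exactly, leaving only the rest of the circuit to track.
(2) A full measurement returns |111> with probability 0.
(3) The final state's coefficient on |100> equals -sqrt(6)*exp(I*pi/4)*sin(5*pi/16)/4 + sqrt(2)*I*cos(5*pi/16)/4 + sqrt(2)*exp(I*pi/4)*sin(5*pi/16)/4 + sqrt(6)*I*cos(5*pi/16)/4.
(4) The observable YIZ averages to -sqrt(2 - sqrt(2))/4 + sqrt(6*sqrt(2) + 12)/8.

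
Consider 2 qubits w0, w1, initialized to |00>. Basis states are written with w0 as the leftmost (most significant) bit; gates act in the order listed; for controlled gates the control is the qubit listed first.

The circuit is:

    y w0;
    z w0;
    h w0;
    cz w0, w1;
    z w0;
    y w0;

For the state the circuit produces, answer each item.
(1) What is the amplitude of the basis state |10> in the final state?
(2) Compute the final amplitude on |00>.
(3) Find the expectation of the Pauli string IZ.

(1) The amplitude on |10> is sqrt(2)/2.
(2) The amplitude on |00> is -sqrt(2)/2.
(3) The observable IZ averages to 1.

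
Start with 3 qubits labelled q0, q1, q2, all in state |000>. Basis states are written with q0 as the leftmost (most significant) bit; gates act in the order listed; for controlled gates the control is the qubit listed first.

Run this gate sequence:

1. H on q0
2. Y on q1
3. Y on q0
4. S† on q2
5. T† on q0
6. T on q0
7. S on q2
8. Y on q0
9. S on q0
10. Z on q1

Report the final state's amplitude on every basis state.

The final amplitudes are -sqrt(2)*I/2 on |010>, sqrt(2)/2 on |110>, and 0 on every other basis state. Key observation: steps 3-8 multiply out to the identity, so the circuit reduces to the remaining gates.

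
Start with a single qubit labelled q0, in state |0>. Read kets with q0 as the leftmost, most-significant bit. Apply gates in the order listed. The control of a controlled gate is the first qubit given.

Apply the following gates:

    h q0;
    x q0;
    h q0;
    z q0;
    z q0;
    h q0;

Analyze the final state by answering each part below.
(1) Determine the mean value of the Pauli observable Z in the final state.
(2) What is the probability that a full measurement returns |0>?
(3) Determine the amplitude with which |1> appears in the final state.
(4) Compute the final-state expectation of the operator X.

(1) The expectation value of Z is 0. Key observation: gates 1-4 undo each other exactly, leaving only the rest of the circuit to track.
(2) A full measurement returns |0> with probability 1/2.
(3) |1> carries amplitude sqrt(2)/2 in the final state.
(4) The observable X averages to 1.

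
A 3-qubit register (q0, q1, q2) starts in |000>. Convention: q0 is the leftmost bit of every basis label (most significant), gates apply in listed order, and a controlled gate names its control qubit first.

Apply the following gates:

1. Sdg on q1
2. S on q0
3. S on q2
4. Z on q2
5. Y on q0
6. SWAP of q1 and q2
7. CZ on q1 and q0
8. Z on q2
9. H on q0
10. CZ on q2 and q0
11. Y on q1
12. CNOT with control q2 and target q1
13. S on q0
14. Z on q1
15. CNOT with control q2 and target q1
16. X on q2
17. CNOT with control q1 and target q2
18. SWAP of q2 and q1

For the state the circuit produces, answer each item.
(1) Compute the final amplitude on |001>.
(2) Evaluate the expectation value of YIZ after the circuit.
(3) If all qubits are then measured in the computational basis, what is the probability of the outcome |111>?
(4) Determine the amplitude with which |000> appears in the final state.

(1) |001> carries amplitude sqrt(2)/2 in the final state.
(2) The observable YIZ averages to 1.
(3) The probability of measuring |111> is 0.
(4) The amplitude on |000> is 0.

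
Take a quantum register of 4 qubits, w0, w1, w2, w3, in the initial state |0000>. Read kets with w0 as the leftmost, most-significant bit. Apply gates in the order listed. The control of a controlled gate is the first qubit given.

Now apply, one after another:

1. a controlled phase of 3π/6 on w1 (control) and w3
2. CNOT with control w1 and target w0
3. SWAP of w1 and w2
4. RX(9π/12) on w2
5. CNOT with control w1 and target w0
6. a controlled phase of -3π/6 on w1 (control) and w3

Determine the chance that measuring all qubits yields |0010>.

A full measurement returns |0010> with probability sqrt(2)/4 + 1/2.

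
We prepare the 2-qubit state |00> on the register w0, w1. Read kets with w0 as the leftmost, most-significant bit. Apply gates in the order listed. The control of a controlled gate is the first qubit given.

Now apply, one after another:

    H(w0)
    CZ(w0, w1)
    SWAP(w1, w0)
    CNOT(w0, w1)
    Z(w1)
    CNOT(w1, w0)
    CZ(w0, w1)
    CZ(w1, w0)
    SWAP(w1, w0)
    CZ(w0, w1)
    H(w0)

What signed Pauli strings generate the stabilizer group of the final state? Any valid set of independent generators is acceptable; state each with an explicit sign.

The stabilizer group can be generated by +XZ, +ZX, among other valid generating sets.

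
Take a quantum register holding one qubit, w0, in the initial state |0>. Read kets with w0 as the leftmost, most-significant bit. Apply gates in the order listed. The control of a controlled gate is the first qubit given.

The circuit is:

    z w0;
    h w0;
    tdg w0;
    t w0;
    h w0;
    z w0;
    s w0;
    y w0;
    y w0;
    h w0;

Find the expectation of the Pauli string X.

In the final state, X has expectation 1. Key observation: gates 1-6 undo each other exactly, leaving only the rest of the circuit to track.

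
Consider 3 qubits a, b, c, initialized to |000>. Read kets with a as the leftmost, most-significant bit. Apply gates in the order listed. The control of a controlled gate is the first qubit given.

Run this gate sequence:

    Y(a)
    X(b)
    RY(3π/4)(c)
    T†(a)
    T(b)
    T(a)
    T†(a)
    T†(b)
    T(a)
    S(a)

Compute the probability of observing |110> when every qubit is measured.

A full measurement returns |110> with probability 1/2 - sqrt(2)/4. Key observation: gates 4-9 undo each other exactly, leaving only the rest of the circuit to track.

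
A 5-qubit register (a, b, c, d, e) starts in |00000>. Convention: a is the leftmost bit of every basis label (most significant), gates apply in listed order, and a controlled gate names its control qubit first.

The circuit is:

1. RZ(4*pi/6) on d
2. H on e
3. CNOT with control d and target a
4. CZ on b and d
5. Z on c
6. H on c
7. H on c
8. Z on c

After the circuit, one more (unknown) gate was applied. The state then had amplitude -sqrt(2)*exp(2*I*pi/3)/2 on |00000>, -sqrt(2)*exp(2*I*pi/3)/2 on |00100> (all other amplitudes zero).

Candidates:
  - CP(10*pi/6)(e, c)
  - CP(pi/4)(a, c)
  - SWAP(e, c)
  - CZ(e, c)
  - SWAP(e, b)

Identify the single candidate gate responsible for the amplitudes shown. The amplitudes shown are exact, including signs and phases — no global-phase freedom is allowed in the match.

It was SWAP(e, c) that produced the state shown.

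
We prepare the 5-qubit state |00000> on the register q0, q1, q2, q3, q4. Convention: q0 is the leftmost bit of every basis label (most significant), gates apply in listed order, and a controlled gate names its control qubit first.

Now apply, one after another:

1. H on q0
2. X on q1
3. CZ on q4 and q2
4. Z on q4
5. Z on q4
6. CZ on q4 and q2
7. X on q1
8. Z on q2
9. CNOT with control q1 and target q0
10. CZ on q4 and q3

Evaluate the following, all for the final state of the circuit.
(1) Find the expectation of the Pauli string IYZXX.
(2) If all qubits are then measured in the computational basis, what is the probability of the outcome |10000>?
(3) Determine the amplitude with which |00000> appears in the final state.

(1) The expectation value of IYZXX is 0. Key observation: gates 2-7 undo each other exactly, leaving only the rest of the circuit to track.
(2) A full measurement returns |10000> with probability 1/2.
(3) The final state's coefficient on |00000> equals sqrt(2)/2.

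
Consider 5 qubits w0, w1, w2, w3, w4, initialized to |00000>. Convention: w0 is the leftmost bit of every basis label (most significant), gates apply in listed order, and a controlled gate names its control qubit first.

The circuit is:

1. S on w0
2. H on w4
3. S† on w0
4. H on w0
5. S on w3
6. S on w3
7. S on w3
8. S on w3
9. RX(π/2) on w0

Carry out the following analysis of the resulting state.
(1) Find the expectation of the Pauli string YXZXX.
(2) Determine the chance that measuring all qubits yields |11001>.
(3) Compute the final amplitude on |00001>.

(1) The observable YXZXX averages to 0. Key observation: gates 5-8 undo each other exactly, leaving only the rest of the circuit to track.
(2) A full measurement returns |11001> with probability 0.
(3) The final state's coefficient on |00001> equals sqrt(2)*(1 - I)/4.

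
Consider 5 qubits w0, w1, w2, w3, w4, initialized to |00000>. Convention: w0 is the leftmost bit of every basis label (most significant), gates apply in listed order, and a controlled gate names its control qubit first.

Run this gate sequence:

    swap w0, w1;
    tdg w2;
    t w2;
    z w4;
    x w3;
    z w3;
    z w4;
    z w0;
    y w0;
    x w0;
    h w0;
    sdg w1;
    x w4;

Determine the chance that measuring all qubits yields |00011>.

Outcome |00011> occurs with probability 1/2.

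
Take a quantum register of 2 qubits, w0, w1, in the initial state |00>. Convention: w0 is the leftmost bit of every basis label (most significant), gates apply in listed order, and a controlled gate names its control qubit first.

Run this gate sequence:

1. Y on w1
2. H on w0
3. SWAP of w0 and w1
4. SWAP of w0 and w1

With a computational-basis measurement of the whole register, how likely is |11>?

A full measurement returns |11> with probability 1/2. Key observation: steps 3-4 multiply out to the identity, so the circuit reduces to the remaining gates.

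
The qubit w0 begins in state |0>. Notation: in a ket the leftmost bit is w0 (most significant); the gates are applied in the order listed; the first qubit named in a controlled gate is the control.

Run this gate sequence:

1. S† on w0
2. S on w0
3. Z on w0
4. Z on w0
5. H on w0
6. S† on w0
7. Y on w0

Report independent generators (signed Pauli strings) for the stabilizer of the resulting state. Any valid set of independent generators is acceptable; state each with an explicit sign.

The stabilizer group can be generated by -Y, among other valid generating sets.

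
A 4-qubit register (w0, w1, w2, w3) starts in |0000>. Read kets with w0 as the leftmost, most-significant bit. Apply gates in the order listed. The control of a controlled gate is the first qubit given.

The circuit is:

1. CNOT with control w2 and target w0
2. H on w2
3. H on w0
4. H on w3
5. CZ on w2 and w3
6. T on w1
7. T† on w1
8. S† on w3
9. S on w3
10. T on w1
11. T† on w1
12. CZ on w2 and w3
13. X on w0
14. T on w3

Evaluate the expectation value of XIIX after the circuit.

The expectation value of XIIX is sqrt(2)/2. Key observation: steps 5-12 multiply out to the identity, so the circuit reduces to the remaining gates.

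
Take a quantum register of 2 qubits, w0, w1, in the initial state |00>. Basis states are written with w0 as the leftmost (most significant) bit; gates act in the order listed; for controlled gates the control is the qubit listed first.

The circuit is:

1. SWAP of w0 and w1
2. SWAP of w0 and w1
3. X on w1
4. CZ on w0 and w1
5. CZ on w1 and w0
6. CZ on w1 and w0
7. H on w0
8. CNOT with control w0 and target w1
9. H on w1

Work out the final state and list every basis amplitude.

The resulting statevector has amplitude 1/2 on |00>, -1/2 on |01>, 1/2 on |10>, 1/2 on |11>. Key observation: gates 5-6 undo each other exactly, leaving only the rest of the circuit to track.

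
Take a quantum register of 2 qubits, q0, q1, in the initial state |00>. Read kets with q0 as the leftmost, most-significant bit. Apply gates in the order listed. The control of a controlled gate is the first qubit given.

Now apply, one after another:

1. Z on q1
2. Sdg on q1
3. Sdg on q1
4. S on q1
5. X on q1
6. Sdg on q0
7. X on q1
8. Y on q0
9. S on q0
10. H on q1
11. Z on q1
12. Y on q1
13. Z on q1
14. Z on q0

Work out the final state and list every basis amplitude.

The resulting statevector has amplitude 0 on |00>, 0 on |01>, sqrt(2)*I/2 on |10>, -sqrt(2)*I/2 on |11>.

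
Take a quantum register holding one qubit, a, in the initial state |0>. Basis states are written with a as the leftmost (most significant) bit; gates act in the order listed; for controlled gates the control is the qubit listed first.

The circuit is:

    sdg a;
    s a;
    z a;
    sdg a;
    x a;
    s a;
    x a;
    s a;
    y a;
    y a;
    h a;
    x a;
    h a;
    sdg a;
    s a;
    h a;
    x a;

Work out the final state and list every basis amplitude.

After the circuit, the state carries amplitude sqrt(2)*I/2 on |0>, sqrt(2)*I/2 on |1>. Key observation: steps 12-17 multiply out to the identity, so the circuit reduces to the remaining gates.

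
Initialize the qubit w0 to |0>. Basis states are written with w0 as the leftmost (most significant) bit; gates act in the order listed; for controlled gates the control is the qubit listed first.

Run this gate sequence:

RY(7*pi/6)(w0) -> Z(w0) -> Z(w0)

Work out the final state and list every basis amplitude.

The resulting statevector has amplitude -sqrt(6)/4 + sqrt(2)/4 on |0>, sqrt(2)/4 + sqrt(6)/4 on |1>.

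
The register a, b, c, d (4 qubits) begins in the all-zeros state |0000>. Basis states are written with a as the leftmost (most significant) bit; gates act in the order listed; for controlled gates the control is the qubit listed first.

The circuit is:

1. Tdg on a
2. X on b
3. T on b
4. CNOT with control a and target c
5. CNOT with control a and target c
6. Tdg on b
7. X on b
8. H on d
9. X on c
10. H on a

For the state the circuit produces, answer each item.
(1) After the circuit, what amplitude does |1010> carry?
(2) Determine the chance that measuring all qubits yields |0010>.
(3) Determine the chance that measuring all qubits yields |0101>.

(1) The final state's coefficient on |1010> equals 1/2. Key observation: steps 2-7 multiply out to the identity, so the circuit reduces to the remaining gates.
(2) The probability of measuring |0010> is 1/4.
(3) Outcome |0101> occurs with probability 0.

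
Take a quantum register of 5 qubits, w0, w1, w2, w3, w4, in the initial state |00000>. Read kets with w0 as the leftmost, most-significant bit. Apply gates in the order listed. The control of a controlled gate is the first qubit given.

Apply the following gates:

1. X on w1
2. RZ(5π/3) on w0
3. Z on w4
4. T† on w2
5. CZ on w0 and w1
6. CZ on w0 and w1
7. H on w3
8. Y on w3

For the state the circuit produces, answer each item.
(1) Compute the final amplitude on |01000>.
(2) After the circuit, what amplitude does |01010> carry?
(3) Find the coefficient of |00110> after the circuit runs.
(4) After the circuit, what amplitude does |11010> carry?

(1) The final state's coefficient on |01000> equals sqrt(2)*exp(2*I*pi/3)/2. Key observation: gates 5-6 undo each other exactly, leaving only the rest of the circuit to track.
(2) The amplitude on |01010> is -sqrt(2)*exp(2*I*pi/3)/2.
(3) The final state's coefficient on |00110> equals 0.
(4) The amplitude on |11010> is 0.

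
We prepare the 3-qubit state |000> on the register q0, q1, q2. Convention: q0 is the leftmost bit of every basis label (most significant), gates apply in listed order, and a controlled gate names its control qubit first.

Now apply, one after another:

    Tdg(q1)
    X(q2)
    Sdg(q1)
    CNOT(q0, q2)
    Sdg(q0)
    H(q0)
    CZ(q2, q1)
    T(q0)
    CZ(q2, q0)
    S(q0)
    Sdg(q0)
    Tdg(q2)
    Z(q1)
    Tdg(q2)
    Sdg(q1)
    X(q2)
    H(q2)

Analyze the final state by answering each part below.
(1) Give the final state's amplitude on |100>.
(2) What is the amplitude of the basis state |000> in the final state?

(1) |100> carries amplitude exp(3*I*pi/4)/2 in the final state.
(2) The amplitude on |000> is -I/2.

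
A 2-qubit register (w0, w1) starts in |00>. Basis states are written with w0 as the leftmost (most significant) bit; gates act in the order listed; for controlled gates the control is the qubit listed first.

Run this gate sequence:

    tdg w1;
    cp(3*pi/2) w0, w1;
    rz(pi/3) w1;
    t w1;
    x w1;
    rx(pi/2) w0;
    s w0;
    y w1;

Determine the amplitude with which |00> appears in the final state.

The amplitude on |00> is -sqrt(2)*exp(I*pi/3)/2.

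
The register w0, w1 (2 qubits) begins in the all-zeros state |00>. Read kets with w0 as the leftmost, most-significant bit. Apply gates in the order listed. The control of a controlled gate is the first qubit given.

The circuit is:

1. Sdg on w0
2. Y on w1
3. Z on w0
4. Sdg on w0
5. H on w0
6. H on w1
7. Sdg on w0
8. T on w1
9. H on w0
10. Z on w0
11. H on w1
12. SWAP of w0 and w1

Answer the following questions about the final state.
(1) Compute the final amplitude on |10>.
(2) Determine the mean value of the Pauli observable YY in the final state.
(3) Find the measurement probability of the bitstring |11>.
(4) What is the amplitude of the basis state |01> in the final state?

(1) |10> carries amplitude 1/4 + I/4 + sqrt(2)*I/4 in the final state.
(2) In the final state, YY has expectation -sqrt(2)/2.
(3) Outcome |11> occurs with probability sqrt(2)/8 + 1/4.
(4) |01> carries amplitude 1/4 - I/4 - exp(I*pi/4)/4 + exp(3*I*pi/4)/4 in the final state.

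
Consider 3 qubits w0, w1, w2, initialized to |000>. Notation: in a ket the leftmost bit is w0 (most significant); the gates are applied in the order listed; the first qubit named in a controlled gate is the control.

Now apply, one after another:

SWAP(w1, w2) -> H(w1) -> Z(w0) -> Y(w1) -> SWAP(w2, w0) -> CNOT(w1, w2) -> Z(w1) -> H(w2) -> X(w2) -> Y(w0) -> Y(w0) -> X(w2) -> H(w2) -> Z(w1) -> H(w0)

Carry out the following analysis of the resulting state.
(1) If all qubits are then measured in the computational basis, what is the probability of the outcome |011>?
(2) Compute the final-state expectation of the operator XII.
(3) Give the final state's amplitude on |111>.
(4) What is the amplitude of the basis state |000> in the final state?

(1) Outcome |011> occurs with probability 1/4.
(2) The expectation value of XII is 1.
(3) The amplitude on |111> is I/2.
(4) The final state's coefficient on |000> equals -I/2.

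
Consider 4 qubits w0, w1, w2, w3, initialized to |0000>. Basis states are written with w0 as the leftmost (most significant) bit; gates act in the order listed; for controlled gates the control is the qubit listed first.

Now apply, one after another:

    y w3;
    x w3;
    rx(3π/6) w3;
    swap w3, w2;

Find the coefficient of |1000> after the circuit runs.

The final state's coefficient on |1000> equals 0.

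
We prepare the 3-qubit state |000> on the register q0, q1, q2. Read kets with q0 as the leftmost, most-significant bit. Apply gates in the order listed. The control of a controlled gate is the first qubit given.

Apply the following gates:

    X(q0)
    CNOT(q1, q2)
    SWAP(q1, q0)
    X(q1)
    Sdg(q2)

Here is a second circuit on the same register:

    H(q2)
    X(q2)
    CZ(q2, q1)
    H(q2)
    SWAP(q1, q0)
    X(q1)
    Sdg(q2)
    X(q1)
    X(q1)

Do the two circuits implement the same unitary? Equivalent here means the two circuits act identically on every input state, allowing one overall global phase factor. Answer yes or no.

No, they are not equivalent — no single phase factor reconciles the two unitaries.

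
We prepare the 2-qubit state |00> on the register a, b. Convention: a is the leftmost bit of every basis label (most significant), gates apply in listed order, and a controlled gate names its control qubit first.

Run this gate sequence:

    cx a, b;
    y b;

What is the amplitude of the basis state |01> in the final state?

The amplitude on |01> is I.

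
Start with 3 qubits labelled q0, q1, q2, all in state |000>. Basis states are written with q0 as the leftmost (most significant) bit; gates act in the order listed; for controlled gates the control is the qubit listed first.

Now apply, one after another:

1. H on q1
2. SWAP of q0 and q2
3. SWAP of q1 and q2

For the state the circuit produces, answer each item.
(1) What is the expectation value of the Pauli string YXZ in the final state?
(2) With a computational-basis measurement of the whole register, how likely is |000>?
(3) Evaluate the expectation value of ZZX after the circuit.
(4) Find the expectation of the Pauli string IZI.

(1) The expectation value of YXZ is 0.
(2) The probability of measuring |000> is 1/2.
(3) The observable ZZX averages to 1.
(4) In the final state, IZI has expectation 1.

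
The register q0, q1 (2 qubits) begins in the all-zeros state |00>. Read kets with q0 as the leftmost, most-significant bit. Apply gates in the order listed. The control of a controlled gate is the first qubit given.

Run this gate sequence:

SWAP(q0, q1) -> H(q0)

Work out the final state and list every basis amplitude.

The resulting statevector has amplitude sqrt(2)/2 on |00>, 0 on |01>, sqrt(2)/2 on |10>, 0 on |11>.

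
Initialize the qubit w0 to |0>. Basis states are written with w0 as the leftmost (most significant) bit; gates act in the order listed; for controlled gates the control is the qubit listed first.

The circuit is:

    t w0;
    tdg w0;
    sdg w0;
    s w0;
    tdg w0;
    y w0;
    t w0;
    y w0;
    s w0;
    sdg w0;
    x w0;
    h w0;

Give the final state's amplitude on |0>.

The amplitude on |0> is sqrt(2)*exp(I*pi/4)/2.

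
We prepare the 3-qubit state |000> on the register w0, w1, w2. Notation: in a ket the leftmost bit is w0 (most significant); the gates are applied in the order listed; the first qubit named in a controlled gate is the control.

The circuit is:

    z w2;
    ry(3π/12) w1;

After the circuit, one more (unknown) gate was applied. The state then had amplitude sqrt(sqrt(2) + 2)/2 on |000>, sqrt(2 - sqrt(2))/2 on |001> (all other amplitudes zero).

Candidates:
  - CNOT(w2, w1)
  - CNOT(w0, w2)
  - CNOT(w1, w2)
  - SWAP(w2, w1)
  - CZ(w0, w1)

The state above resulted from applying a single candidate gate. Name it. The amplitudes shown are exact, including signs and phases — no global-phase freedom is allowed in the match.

The applied gate was SWAP(w2, w1).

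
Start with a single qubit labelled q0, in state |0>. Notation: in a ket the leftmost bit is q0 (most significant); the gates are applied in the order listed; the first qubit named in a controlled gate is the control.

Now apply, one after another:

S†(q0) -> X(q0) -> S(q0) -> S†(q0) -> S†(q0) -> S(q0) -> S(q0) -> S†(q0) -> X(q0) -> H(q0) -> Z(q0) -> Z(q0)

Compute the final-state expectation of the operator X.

The observable X averages to 1. Key observation: gates 2-9 undo each other exactly, leaving only the rest of the circuit to track.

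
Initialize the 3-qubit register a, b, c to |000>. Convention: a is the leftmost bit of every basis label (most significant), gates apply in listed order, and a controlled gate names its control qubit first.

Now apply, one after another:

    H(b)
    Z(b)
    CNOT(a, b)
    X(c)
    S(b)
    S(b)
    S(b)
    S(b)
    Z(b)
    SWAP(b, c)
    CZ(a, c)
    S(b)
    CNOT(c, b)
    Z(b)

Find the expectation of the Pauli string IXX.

In the final state, IXX has expectation -1. Key observation: gates 5-8 undo each other exactly, leaving only the rest of the circuit to track.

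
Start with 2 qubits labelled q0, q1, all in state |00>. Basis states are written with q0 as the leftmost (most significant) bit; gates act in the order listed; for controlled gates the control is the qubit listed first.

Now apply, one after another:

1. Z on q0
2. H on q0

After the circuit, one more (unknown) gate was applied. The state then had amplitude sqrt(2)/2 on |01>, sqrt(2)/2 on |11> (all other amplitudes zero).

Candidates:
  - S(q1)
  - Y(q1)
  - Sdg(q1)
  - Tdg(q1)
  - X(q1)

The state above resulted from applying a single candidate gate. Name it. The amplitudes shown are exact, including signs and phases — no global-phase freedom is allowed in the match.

The unique candidate consistent with the amplitudes is X(q1).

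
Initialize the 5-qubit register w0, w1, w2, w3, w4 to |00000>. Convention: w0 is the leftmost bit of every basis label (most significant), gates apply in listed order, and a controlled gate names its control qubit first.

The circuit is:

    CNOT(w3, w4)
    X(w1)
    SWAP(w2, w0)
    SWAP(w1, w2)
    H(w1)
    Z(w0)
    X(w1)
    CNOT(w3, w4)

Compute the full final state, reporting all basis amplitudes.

The final amplitudes are sqrt(2)/2 on |00100>, sqrt(2)/2 on |01100>, and 0 on every other basis state.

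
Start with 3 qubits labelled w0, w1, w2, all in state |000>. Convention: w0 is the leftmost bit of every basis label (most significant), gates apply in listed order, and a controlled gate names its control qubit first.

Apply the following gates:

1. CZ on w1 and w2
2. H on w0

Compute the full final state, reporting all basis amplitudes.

The final amplitudes are sqrt(2)/2 on |000>, sqrt(2)/2 on |100>, and 0 on every other basis state.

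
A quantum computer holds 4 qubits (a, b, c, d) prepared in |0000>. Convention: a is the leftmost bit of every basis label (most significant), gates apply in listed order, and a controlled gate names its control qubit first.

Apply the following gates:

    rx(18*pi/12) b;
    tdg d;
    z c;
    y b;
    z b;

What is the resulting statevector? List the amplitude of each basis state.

The final amplitudes are -sqrt(2)/2 on |0000>, sqrt(2)*I/2 on |0100>, and 0 on every other basis state.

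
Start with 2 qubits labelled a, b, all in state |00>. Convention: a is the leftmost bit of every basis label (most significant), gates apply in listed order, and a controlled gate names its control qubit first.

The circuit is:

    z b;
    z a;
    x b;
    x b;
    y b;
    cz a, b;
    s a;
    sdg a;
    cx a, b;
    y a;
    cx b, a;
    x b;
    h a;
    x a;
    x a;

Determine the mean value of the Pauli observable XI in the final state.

The expectation value of XI is 1.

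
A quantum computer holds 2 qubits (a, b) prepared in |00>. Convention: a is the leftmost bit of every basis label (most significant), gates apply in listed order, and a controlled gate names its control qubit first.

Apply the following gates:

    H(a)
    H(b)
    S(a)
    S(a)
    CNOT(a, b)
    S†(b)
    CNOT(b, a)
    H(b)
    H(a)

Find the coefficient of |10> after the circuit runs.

The amplitude on |10> is 1/2 + I/2.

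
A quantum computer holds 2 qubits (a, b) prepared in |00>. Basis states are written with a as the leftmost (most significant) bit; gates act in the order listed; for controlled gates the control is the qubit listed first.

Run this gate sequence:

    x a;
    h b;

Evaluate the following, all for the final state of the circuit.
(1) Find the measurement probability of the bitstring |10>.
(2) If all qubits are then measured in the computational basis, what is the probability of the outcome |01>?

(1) Outcome |10> occurs with probability 1/2.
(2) A full measurement returns |01> with probability 0.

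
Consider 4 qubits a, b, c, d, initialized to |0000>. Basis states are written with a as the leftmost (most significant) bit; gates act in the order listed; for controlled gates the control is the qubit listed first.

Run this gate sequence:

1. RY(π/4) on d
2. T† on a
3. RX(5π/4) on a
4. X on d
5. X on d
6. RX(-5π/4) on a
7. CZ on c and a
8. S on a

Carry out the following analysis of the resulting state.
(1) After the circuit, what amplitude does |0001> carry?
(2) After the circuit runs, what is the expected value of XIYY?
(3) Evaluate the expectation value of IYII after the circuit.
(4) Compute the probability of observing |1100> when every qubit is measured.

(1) |0001> carries amplitude sqrt(2 - sqrt(2))/2 in the final state. Key observation: gates 3-6 undo each other exactly, leaving only the rest of the circuit to track.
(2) In the final state, XIYY has expectation 0.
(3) The expectation value of IYII is 0.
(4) A full measurement returns |1100> with probability 0.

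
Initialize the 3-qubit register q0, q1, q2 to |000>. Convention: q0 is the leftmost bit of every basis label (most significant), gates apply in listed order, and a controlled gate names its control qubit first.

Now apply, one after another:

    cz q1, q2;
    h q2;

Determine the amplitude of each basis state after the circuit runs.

After the circuit, the state carries amplitude sqrt(2)/2 on |000>, sqrt(2)/2 on |001>, and 0 on every other basis state.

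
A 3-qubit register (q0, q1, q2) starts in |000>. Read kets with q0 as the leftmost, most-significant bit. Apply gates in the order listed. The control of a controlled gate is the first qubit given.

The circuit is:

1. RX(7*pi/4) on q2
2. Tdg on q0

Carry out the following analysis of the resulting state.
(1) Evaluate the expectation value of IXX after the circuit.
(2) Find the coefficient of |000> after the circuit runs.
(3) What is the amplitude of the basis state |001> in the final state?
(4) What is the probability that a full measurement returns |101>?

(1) The observable IXX averages to 0.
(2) |000> carries amplitude -sqrt(sqrt(2) + 2)/2 in the final state.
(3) The final state's coefficient on |001> equals -I*sqrt(2 - sqrt(2))/2.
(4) Outcome |101> occurs with probability 0.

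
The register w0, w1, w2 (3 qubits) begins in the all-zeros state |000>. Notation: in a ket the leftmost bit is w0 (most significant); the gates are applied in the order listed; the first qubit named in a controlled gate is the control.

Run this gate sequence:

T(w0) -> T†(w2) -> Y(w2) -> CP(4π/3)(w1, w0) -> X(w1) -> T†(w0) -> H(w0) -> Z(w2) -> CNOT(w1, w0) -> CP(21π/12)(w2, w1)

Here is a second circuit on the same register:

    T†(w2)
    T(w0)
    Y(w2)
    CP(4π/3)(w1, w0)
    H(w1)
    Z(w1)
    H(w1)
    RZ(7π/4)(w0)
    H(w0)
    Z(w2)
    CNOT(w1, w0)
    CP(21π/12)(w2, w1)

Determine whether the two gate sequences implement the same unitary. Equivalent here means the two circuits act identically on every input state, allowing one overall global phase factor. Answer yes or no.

Yes — the two circuits implement the same unitary up to a global phase.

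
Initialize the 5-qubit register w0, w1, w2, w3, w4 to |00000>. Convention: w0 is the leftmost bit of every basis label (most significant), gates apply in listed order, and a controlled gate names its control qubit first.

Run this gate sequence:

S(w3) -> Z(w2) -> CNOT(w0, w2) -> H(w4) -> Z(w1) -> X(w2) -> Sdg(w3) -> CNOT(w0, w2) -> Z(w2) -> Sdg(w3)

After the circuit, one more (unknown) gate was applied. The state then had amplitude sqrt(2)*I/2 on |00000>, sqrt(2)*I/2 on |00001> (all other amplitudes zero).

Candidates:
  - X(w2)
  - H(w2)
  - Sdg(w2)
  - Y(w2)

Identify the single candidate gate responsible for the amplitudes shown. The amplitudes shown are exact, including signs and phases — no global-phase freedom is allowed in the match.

It was Y(w2) that produced the state shown.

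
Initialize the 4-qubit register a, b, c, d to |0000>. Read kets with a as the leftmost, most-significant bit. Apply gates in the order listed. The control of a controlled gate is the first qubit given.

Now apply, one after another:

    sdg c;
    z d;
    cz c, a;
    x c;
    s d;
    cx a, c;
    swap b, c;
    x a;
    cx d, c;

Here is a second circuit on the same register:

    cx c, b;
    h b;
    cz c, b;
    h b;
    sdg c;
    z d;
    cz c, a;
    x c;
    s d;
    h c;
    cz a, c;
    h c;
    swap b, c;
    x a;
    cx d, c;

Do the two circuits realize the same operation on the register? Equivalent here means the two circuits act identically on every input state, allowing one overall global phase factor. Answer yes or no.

Yes, they are equivalent — the unitaries differ by at most a global phase.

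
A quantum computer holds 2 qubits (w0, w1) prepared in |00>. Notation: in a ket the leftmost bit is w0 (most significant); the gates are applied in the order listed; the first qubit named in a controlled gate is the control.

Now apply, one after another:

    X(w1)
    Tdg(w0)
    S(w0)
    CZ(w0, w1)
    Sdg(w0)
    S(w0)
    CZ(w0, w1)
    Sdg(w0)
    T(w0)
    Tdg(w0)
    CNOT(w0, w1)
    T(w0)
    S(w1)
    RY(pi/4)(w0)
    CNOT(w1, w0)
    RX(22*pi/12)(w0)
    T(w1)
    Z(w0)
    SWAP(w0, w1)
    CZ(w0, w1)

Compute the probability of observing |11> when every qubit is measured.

Outcome |11> occurs with probability sqrt(6)/8 + 1/2.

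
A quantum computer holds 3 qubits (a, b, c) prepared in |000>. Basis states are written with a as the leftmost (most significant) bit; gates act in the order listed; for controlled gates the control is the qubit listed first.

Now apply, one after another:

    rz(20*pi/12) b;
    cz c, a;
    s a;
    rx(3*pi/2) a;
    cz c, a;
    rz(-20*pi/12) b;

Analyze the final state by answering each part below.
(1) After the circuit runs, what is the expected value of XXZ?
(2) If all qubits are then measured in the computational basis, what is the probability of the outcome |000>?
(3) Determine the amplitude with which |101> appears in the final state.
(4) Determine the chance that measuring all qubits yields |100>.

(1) The observable XXZ averages to 0.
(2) Outcome |000> occurs with probability 1/2.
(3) The final state's coefficient on |101> equals 0.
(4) Outcome |100> occurs with probability 1/2.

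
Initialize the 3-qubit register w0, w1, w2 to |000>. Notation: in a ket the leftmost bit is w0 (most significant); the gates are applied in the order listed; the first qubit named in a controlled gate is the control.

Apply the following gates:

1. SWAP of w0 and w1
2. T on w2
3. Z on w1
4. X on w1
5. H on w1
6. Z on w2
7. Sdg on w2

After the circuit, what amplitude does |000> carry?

|000> carries amplitude sqrt(2)/2 in the final state.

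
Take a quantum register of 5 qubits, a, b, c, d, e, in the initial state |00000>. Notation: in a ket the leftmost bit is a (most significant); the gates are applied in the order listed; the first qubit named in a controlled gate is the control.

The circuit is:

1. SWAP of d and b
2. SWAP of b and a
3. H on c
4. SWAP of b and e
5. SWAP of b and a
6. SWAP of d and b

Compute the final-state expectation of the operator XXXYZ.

The expectation value of XXXYZ is 0.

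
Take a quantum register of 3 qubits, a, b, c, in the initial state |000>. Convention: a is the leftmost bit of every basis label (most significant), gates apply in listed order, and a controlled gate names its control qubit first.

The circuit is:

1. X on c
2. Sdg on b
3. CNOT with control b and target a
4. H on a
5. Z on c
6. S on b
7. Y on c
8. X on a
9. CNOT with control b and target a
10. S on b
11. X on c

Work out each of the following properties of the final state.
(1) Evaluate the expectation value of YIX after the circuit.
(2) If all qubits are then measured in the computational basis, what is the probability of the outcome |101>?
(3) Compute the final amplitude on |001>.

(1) In the final state, YIX has expectation 0.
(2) A full measurement returns |101> with probability 1/2.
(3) |001> carries amplitude sqrt(2)*I/2 in the final state.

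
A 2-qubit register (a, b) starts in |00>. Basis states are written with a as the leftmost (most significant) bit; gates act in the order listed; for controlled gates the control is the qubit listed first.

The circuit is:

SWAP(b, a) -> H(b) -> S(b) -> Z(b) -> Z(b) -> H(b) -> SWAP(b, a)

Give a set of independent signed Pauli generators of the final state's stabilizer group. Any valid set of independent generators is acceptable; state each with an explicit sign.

The final state is stabilized by the group generated by -YI, +IZ; other independent generating sets are equally valid.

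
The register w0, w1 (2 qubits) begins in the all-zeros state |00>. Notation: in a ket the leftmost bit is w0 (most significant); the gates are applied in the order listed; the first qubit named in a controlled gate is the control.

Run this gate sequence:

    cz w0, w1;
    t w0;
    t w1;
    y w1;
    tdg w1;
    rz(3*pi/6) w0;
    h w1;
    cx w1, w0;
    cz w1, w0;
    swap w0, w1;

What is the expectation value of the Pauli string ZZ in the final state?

The observable ZZ averages to 1.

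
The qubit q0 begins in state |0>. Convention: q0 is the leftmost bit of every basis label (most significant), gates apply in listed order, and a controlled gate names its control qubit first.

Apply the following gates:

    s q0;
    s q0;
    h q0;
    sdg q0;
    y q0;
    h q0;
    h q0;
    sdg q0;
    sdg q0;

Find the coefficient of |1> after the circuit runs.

The final state's coefficient on |1> equals -sqrt(2)*I/2.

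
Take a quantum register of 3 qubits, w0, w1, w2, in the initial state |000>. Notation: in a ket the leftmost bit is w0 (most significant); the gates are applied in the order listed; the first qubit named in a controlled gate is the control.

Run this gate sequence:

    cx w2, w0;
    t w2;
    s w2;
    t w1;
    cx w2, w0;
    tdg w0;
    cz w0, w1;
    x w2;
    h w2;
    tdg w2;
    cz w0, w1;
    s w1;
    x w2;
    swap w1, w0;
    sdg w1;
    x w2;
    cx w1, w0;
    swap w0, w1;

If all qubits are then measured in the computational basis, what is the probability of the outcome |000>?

Outcome |000> occurs with probability 1/2.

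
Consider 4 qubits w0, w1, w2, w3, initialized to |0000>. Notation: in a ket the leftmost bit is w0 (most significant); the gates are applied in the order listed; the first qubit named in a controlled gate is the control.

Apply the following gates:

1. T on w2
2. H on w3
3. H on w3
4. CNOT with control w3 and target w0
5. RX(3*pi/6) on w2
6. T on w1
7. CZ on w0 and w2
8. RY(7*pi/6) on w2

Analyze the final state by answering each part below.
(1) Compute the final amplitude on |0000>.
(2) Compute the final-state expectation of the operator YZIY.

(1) The final state's coefficient on |0000> equals (1 - I)*(-sqrt(3) + I)/4. Key observation: steps 2-3 multiply out to the identity, so the circuit reduces to the remaining gates.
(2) The observable YZIY averages to 0.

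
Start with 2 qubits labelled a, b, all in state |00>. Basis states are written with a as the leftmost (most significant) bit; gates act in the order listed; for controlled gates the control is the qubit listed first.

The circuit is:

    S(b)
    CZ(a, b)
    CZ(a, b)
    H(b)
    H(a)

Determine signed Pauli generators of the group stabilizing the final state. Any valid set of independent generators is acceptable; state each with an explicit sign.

One valid set of independent stabilizer generators is +XI, +IX (any independent generating set of the same group is equally correct). Key observation: steps 2-3 multiply out to the identity, so the circuit reduces to the remaining gates.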